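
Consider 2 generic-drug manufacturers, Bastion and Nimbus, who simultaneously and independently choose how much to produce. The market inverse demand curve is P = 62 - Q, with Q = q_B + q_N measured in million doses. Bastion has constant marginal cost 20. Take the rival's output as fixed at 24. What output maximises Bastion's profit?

With the rival's output fixed at 24, Bastion's profit is π_B = (62 - 24 - q_B)q_B - (20q_B) = (38 - q_B)q_B - (20q_B).
∂π_B/∂q_B = 18 - 2q_B = 0, so q_B = 9.

9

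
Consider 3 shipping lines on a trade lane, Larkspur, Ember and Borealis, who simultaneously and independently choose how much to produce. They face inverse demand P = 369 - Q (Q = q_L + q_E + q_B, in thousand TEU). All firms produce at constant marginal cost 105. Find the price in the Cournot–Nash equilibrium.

171

Each firm earns π_i = (369 - Q)q_i - 105q_i.
Setting ∂π_i/∂q_i = 0 with rivals' quantities fixed: 264 - 2q_i - Σ_{j≠i} q_j = 0.
With identical firms every q_j equals q_i, so Σ_{j≠i} q_j = 2q_i and 264 = 4q_i, giving q_i = 66.
Total output Q = 198, so price P = 369 - 198 = 171.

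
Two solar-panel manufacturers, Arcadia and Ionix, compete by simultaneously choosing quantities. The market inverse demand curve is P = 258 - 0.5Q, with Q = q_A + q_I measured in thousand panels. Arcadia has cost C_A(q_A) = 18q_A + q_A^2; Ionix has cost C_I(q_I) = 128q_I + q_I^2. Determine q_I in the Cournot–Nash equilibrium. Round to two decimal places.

30.86

Arcadia's profit: π_A = (258 - 0.5Q)q_A - (18q_A + q_A²). Setting ∂π_A/∂q_A = 0: 240 - 3q_A - (1/2)(q_I) = 0.
Ionix's profit: π_I = (258 - 0.5Q)q_I - (128q_I + q_I²). Setting ∂π_I/∂q_I = 0: 130 - 3q_I - (1/2)(q_A) = 0.
So q_A = (240 - (1/2)q_I)/3 and q_I = (130 - (1/2)q_A)/3.
Solving the pair: q_A = 524/7, q_I = 216/7.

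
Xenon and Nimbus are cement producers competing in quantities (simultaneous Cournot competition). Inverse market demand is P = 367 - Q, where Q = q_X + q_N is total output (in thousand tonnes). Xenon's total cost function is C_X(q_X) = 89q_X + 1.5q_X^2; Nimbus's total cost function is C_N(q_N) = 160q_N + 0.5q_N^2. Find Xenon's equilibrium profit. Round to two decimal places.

Xenon's profit: π_X = (367 - Q)q_X - (89q_X + (3/2)q_X²). Setting ∂π_X/∂q_X = 0: 278 - 5q_X - (q_N) = 0.
Nimbus's profit: π_N = (367 - Q)q_N - (160q_N + (1/2)q_N²). Setting ∂π_N/∂q_N = 0: 207 - 3q_N - (q_X) = 0.
So q_X = (278 - q_N)/5 and q_N = (207 - q_X)/3.
Solving the pair: q_X = 627/14, q_N = 757/14.
Price P = 367 - 692/7 = 1877/7.
Xenon's profit: (1877/7)·(627/14) - 89·(627/14) - (3/2)(627/14)² = 5014.4005.

5014.40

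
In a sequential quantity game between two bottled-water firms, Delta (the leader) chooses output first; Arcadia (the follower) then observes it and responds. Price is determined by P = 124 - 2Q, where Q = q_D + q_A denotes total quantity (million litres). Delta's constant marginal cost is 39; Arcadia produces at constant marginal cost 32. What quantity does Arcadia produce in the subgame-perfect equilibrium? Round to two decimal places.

13.25

Solve by backward induction. Given q_D, the follower Arcadia maximises π_A = (124 - 2q_D - 2q_A)q_A - 32q_A.
∂π_A/∂q_A = 92 - 2q_D - 4q_A = 0 gives the reaction function q_A = (92 - 2q_D)/4.
Delta substitutes q_A(q_D) into its own profit: π_D = q_D(124 - 2q_D - (92 - 2q_D)/2) - 39q_D = (78 - q_D)q_D - 39q_D.
Maximising: ∂π_D/∂q_D = 39 - 2q_D = 0, giving q_D = 39/2.
Then q_A = (92 - 2·(39/2))/4 = 53/4.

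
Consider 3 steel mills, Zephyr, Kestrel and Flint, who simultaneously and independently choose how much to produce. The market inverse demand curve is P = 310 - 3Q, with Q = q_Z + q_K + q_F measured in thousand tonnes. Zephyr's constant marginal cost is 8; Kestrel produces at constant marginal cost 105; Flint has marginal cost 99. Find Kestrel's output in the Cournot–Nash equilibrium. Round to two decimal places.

Zephyr's profit: π_Z = (310 - 3Q)q_Z - (8q_Z). Setting ∂π_Z/∂q_Z = 0: 302 - 6q_Z - 3(q_K + q_F) = 0.
Kestrel's first-order condition: 205 - 6q_K - 3(q_Z + q_F) = 0.
Flint's profit: π_F = (310 - 3Q)q_F - (99q_F). Setting ∂π_F/∂q_F = 0: 211 - 6q_F - 3(q_Z + q_K) = 0.
Adding the 3 conditions: 718 − 6Q − 6Q = 0, i.e. Q = 359/6.
Back-substituting: q_Z = (302 − 359/2)/3 = 245/6, q_K = (205 − 359/2)/3 = 17/2, q_F = (211 − 359/2)/3 = 21/2.

8.50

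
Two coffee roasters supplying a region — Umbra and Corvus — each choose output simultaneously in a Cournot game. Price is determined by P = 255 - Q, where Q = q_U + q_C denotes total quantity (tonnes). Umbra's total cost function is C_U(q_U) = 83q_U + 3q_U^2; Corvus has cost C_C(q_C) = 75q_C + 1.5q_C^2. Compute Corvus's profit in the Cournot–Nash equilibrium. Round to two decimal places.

2642.71

Umbra's profit: π_U = (255 - Q)q_U - (83q_U + 3q_U²). Setting ∂π_U/∂q_U = 0: 172 - 8q_U - (q_C) = 0.
Corvus's profit: π_C = (255 - Q)q_C - (75q_C + (3/2)q_C²). Setting ∂π_C/∂q_C = 0: 180 - 5q_C - (q_U) = 0.
So q_U = (172 - q_C)/8 and q_C = (180 - q_U)/5.
Substituting one into the other gives q_U = 680/39 and q_C = 1268/39.
Price P = 255 - 1948/39 = 205.0513.
Corvus's profit: 205.0513·(1268/39) - 75·(1268/39) - (3/2)(1268/39)² = 2642.7087.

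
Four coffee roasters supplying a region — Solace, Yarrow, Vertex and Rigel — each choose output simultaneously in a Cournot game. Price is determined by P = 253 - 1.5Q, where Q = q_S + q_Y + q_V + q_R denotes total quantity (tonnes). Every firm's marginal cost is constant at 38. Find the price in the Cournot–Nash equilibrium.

81

A representative firm's profit is π_i = q_i(253 - 1.5Q) - 38q_i.
First-order condition (treating rivals' output as given): 215 - 3q_i - (3/2)·Σ_{j≠i} q_j = 0.
By symmetry each firm produces the same amount; substituting Σ_{j≠i} q_j = 3q_i yields q_i = 215/(15/2) = 86/3.
Total output Q = 344/3, so price P = 253 - (3/2)·(344/3) = 81.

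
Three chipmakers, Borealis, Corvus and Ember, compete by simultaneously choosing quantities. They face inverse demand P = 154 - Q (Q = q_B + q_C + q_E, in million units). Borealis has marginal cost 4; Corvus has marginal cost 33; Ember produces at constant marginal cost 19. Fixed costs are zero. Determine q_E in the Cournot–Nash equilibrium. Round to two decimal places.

Borealis's profit: π_B = (154 - Q)q_B - (4q_B). Setting ∂π_B/∂q_B = 0: 150 - 2q_B - (q_C + q_E) = 0.
Corvus's first-order condition: 121 - 2q_C - (q_B + q_E) = 0.
Ember's first-order condition: 135 - 2q_E - (q_B + q_C) = 0.
Summing all 3 equations gives 406 − 4Q = 0, hence Q = 203/2.
Back-substituting: q_B = (150 − 203/2) = 97/2, q_C = (121 − 203/2) = 39/2, q_E = (135 − 203/2) = 67/2.

33.50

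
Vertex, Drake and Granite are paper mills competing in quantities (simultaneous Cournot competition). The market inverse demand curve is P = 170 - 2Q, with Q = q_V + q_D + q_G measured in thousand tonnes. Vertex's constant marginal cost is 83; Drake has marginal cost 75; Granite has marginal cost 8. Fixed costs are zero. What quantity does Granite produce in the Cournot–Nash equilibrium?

38

Vertex's profit: π_V = (170 - 2Q)q_V - (83q_V). Setting ∂π_V/∂q_V = 0: 87 - 4q_V - 2(q_D + q_G) = 0.
Drake's profit: π_D = (170 - 2Q)q_D - (75q_D). Setting ∂π_D/∂q_D = 0: 95 - 4q_D - 2(q_V + q_G) = 0.
Granite's profit: π_G = (170 - 2Q)q_G - (8q_G). Setting ∂π_G/∂q_G = 0: 162 - 4q_G - 2(q_V + q_D) = 0.
Adding the 3 first-order conditions: 344 − 8Q = 0, so Q = 43.
Back-substituting: q_V = (87 − 86)/2 = 1/2, q_D = (95 − 86)/2 = 9/2, q_G = (162 − 86)/2 = 38.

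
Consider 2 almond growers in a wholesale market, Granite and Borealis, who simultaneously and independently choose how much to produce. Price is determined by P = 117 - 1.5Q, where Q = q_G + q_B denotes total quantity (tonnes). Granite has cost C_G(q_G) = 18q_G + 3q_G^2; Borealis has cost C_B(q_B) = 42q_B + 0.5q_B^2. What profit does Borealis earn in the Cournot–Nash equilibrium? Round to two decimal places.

486.72

Granite's profit: π_G = (117 - 1.5Q)q_G - (18q_G + 3q_G²). Setting ∂π_G/∂q_G = 0: 99 - 9q_G - (3/2)(q_B) = 0.
Borealis's first-order condition: 75 - 4q_B - (3/2)(q_G) = 0.
Rearranging gives the reaction functions q_G = (99 - (3/2)q_B)/9 and q_B = (75 - (3/2)q_G)/4.
Solving the pair: q_G = 42/5, q_B = 78/5.
Price P = 117 - (3/2)·24 = 81.
Borealis's profit: 81·(78/5) - 42·(78/5) - (1/2)(78/5)² = 486.7200.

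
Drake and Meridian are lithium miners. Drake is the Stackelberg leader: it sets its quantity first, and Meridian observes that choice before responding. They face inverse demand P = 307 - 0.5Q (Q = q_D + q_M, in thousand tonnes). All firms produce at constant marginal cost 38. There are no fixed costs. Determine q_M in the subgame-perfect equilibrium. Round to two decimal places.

The follower Meridian best-responds to any q_D: π_M = (307 - 0.5Q)q_M - 38q_M.
∂π_M/∂q_M = 269 - (1/2)q_D - q_M = 0 gives the reaction function q_M = (269 - (1/2)q_D).
Drake substitutes q_M(q_D) into its own profit: π_D = q_D(307 - (1/2)q_D - (269 - (1/2)q_D)/2) - 38q_D = (345/2 - (1/4)q_D)q_D - 38q_D.
Leader FOC: 269/2 - (1/2)q_D = 0, so q_D = 269.
Then q_M = (269 - (1/2)·269) = 269/2.

134.50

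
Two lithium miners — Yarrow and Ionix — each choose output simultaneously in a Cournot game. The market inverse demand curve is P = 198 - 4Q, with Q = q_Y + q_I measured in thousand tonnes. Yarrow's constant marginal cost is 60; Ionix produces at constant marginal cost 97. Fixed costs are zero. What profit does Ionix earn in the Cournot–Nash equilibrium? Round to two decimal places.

Yarrow's profit: π_Y = (198 - 4Q)q_Y - (60q_Y). Setting ∂π_Y/∂q_Y = 0: 138 - 8q_Y - 4(q_I) = 0.
Ionix's first-order condition: 101 - 8q_I - 4(q_Y) = 0.
So q_Y = (138 - 4q_I)/8 and q_I = (101 - 4q_Y)/8.
Solving the pair: q_Y = 175/12, q_I = 16/3.
Price P = 198 - 4·(239/12) = 355/3.
Ionix's profit: (355/3 - 97)·(16/3) = 1024/9.

113.78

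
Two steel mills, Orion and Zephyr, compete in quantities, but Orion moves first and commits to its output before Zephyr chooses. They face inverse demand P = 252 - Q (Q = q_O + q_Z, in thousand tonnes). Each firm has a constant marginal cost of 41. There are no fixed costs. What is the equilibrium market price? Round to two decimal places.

93.75

The follower Zephyr best-responds to any q_O: π_Z = (252 - Q)q_Z - 41q_Z.
∂π_Z/∂q_Z = 211 - q_O - 2q_Z = 0 gives the reaction function q_Z = (211 - q_O)/2.
Orion substitutes q_Z(q_O) into its own profit: π_O = q_O(252 - q_O - (211 - q_O)/2) - 41q_O = (293/2 - (1/2)q_O)q_O - 41q_O.
Maximising: ∂π_O/∂q_O = 211/2 - q_O = 0, giving q_O = 211/2.
Then q_Z = (211 - 211/2)/2 = 211/4.
Total output Q = 633/4, so price P = 252 - 633/4 = 375/4.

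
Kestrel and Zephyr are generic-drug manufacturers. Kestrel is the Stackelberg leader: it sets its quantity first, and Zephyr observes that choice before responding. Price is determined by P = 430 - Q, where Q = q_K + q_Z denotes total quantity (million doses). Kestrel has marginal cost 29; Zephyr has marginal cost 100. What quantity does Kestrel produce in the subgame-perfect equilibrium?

236

The follower Zephyr best-responds to any q_K: π_Z = (430 - Q)q_Z - 100q_Z.
Follower FOC: 330 - q_K - 2q_Z = 0, so q_Z(q_K) = (330 - q_K)/2.
Kestrel substitutes q_Z(q_K) into its own profit: π_K = q_K(430 - q_K - (330 - q_K)/2) - 29q_K = (265 - (1/2)q_K)q_K - 29q_K.
Leader FOC: 236 - q_K = 0, so q_K = 236.
Then q_Z = (330 - 236)/2 = 47.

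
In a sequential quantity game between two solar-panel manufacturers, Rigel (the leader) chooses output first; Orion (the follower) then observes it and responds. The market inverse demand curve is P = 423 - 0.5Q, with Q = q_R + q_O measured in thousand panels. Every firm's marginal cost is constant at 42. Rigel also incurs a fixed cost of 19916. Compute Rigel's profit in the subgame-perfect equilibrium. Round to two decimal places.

16374.25

Solve by backward induction. Given q_R, the follower Orion maximises π_O = (423 - (1/2)q_R - (1/2)q_O)q_O - 42q_O.
∂π_O/∂q_O = 381 - (1/2)q_R - q_O = 0 gives the reaction function q_O = (381 - (1/2)q_R).
Rigel substitutes q_O(q_R) into its own profit: π_R = q_R(423 - (1/2)q_R - (381 - (1/2)q_R)/2) - 42q_R = (465/2 - (1/4)q_R)q_R - 42q_R.
Leader FOC: 381/2 - (1/2)q_R = 0, so q_R = 381.
Then q_O = (381 - (1/2)·381) = 381/2.
Price P = 423 - (1/2)·(1143/2) = 549/4.
Rigel's profit: (549/4 - 42)·381 - 19916 = 16374.2500.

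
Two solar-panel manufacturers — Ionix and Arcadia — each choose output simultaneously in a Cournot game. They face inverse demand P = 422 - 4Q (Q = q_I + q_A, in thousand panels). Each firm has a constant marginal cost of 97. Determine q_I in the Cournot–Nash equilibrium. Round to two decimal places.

A representative firm's profit is π_i = q_i(422 - 4Q) - 97q_i.
First-order condition (treating rivals' output as given): 325 - 8q_i - 4q_j = 0.
By symmetry each firm produces the same amount; substituting q_j = q_i yields q_i = 325/12.

27.08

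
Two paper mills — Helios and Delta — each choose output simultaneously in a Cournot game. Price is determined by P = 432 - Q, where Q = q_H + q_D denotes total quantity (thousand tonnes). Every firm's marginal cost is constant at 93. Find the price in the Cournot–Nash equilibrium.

Each firm earns π_i = (432 - Q)q_i - 93q_i.
Setting ∂π_i/∂q_i = 0 with rivals' quantities fixed: 339 - 2q_i - q_j = 0.
By symmetry each firm produces the same amount; substituting q_j = q_i yields q_i = 339/3 = 113.
Total output Q = 226, so price P = 432 - 226 = 206.

206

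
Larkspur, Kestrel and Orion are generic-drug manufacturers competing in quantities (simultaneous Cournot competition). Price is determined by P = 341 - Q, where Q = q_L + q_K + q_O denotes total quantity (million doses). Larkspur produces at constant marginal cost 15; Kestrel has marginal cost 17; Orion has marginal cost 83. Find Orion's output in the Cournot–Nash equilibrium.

Larkspur's profit: π_L = (341 - Q)q_L - (15q_L). Setting ∂π_L/∂q_L = 0: 326 - 2q_L - (q_K + q_O) = 0.
Kestrel's first-order condition: 324 - 2q_K - (q_L + q_O) = 0.
Orion's first-order condition: 258 - 2q_O - (q_L + q_K) = 0.
Adding the 3 conditions: 908 − 2Q − 2Q = 0, i.e. Q = 227.
Back-substituting: q_L = (326 − 227) = 99, q_K = (324 − 227) = 97, q_O = (258 − 227) = 31.

31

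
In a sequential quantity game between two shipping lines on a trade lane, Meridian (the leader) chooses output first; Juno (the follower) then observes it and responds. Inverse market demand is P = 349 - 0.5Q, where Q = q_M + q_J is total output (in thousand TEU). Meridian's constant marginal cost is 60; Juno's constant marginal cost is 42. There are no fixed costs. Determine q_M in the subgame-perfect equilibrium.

271

The follower Juno best-responds to any q_M: π_J = (349 - 0.5Q)q_J - 42q_J.
∂π_J/∂q_J = 307 - (1/2)q_M - q_J = 0 gives the reaction function q_J = (307 - (1/2)q_M).
The leader anticipates this reaction. Substituting into P = 349 - 0.5Q gives P = 391/2 - (1/4)q_M, so π_M = (391/2 - (1/4)q_M)q_M - 60q_M.
Maximising: ∂π_M/∂q_M = 271/2 - (1/2)q_M = 0, giving q_M = 271.
Then q_J = (307 - (1/2)·271) = 343/2.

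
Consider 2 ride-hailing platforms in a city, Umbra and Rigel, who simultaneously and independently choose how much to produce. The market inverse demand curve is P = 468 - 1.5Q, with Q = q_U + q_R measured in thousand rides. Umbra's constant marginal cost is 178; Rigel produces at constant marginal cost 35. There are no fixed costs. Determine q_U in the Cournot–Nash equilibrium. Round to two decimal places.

Umbra's profit: π_U = (468 - 1.5Q)q_U - (178q_U). Setting ∂π_U/∂q_U = 0: 290 - 3q_U - (3/2)(q_R) = 0.
Rigel's profit: π_R = (468 - 1.5Q)q_R - (35q_R). Setting ∂π_R/∂q_R = 0: 433 - 3q_R - (3/2)(q_U) = 0.
Rearranging gives the reaction functions q_U = (290 - (3/2)q_R)/3 and q_R = (433 - (3/2)q_U)/3.
Substituting one into the other gives q_U = 98/3 and q_R = 128.

32.67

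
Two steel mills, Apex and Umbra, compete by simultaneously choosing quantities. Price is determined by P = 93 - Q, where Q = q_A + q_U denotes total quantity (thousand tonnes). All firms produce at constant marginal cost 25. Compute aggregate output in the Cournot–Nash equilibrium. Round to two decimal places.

Each firm earns π_i = (93 - Q)q_i - 25q_i.
First-order condition (treating rivals' output as given): 68 - 2q_i - q_j = 0.
By symmetry each firm produces the same amount; substituting q_j = q_i yields q_i = 68/3.
Total output Q = 68/3 + 68/3 = 136/3.

45.33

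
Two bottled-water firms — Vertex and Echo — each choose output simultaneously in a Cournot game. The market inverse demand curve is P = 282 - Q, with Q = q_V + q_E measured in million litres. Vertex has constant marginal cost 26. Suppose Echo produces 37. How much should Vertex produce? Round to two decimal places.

109.50

With the rival's output fixed at 37, Vertex's profit is π_V = (282 - 37 - q_V)q_V - (26q_V) = (245 - q_V)q_V - (26q_V).
∂π_V/∂q_V = 219 - 2q_V = 0, so q_V = 219/2.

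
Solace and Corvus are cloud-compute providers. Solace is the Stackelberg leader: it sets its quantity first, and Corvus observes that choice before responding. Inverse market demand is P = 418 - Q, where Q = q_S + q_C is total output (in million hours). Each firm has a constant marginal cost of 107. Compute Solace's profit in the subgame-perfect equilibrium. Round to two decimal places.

12090.13

Solve by backward induction. Given q_S, the follower Corvus maximises π_C = (418 - q_S - q_C)q_C - 107q_C.
Follower FOC: 311 - q_S - 2q_C = 0, so q_C(q_S) = (311 - q_S)/2.
The leader anticipates this reaction. Substituting into P = 418 - Q gives P = 525/2 - (1/2)q_S, so π_S = (525/2 - (1/2)q_S)q_S - 107q_S.
The leader's first-order condition 311/2 - q_S = 0 yields q_S = 311/2.
Then q_C = (311 - 311/2)/2 = 311/4.
Price P = 418 - 933/4 = 739/4.
Solace's profit: (739/4 - 107)·(311/2) = 12090.1250.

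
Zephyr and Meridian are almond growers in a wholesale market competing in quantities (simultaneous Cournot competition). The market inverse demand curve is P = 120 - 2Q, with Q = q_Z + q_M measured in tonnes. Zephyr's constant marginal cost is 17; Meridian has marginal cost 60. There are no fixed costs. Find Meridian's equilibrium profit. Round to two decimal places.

Zephyr's profit: π_Z = (120 - 2Q)q_Z - (17q_Z). Setting ∂π_Z/∂q_Z = 0: 103 - 4q_Z - 2(q_M) = 0.
Meridian's first-order condition: 60 - 4q_M - 2(q_Z) = 0.
Best responses: q_Z = (103 - 2q_M)/4, q_M = (60 - 2q_Z)/4.
Solving the pair: q_Z = 73/3, q_M = 17/6.
Price P = 120 - 2·(163/6) = 197/3.
Meridian's profit: (197/3 - 60)·(17/6) = 289/18.

16.06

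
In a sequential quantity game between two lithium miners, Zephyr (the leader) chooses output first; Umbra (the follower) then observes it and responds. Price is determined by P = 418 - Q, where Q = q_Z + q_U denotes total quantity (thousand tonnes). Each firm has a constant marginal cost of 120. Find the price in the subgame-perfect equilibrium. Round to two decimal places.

Solve by backward induction. Given q_Z, the follower Umbra maximises π_U = (418 - q_Z - q_U)q_U - 120q_U.
Follower FOC: 298 - q_Z - 2q_U = 0, so q_U(q_Z) = (298 - q_Z)/2.
Zephyr substitutes q_U(q_Z) into its own profit: π_Z = q_Z(418 - q_Z - (298 - q_Z)/2) - 120q_Z = (269 - (1/2)q_Z)q_Z - 120q_Z.
Leader FOC: 149 - q_Z = 0, so q_Z = 149.
Then q_U = (298 - 149)/2 = 149/2.
Total output Q = 447/2, so price P = 418 - 447/2 = 389/2.

194.50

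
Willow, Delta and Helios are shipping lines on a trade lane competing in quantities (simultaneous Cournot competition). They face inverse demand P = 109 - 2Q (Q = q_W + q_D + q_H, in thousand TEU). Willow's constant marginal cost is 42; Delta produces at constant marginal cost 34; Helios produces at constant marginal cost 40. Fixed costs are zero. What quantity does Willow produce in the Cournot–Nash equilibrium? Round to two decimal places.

7.13

Willow's profit: π_W = (109 - 2Q)q_W - (42q_W). Setting ∂π_W/∂q_W = 0: 67 - 4q_W - 2(q_D + q_H) = 0.
Delta's first-order condition: 75 - 4q_D - 2(q_W + q_H) = 0.
Helios's profit: π_H = (109 - 2Q)q_H - (40q_H). Setting ∂π_H/∂q_H = 0: 69 - 4q_H - 2(q_W + q_D) = 0.
Adding the 3 first-order conditions: 211 − 8Q = 0, so Q = 211/8.
Back-substituting: q_W = (67 − 211/4)/2 = 57/8, q_D = (75 − 211/4)/2 = 89/8, q_H = (69 − 211/4)/2 = 65/8.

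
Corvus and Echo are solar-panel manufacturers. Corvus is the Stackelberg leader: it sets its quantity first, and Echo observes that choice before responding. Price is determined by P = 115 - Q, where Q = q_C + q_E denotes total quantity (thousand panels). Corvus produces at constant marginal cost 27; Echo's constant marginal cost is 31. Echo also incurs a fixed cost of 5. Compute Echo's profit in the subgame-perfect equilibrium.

356

Solve by backward induction. Given q_C, the follower Echo maximises π_E = (115 - q_C - q_E)q_E - 31q_E.
Follower FOC: 84 - q_C - 2q_E = 0, so q_E(q_C) = (84 - q_C)/2.
The leader anticipates this reaction. Substituting into P = 115 - Q gives P = 73 - (1/2)q_C, so π_C = (73 - (1/2)q_C)q_C - 27q_C.
The leader's first-order condition 46 - q_C = 0 yields q_C = 46.
Then q_E = (84 - 46)/2 = 19.
Price P = 115 - 65 = 50.
Echo's profit: (50 - 31)·19 - 5 = 356.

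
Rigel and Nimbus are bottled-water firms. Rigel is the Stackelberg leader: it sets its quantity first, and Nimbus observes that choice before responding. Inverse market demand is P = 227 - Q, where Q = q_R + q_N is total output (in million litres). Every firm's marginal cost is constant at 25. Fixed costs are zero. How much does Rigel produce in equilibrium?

Solve by backward induction. Given q_R, the follower Nimbus maximises π_N = (227 - q_R - q_N)q_N - 25q_N.
∂π_N/∂q_N = 202 - q_R - 2q_N = 0 gives the reaction function q_N = (202 - q_R)/2.
The leader anticipates this reaction. Substituting into P = 227 - Q gives P = 126 - (1/2)q_R, so π_R = (126 - (1/2)q_R)q_R - 25q_R.
Maximising: ∂π_R/∂q_R = 101 - q_R = 0, giving q_R = 101.
Then q_N = (202 - 101)/2 = 101/2.

101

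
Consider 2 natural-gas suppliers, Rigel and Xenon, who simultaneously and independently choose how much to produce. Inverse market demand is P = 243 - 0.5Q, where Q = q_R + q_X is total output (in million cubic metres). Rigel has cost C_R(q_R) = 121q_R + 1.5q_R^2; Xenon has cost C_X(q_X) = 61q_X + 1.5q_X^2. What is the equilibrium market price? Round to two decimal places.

209.22

Rigel's profit: π_R = (243 - 0.5Q)q_R - (121q_R + (3/2)q_R²). Setting ∂π_R/∂q_R = 0: 122 - 4q_R - (1/2)(q_X) = 0.
Xenon's profit: π_X = (243 - 0.5Q)q_X - (61q_X + (3/2)q_X²). Setting ∂π_X/∂q_X = 0: 182 - 4q_X - (1/2)(q_R) = 0.
So q_R = (122 - (1/2)q_X)/4 and q_X = (182 - (1/2)q_R)/4.
Substituting one into the other gives q_R = 1588/63 and q_X = 42.3492.
Total output Q = 608/9, so price P = 243 - (1/2)·(608/9) = 1883/9.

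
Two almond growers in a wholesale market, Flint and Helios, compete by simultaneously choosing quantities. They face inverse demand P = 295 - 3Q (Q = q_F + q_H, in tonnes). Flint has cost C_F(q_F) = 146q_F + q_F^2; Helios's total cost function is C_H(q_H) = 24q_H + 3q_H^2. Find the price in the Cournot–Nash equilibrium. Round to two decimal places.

202.03

Flint's profit: π_F = (295 - 3Q)q_F - (146q_F + q_F²). Setting ∂π_F/∂q_F = 0: 149 - 8q_F - 3(q_H) = 0.
Helios's first-order condition: 271 - 12q_H - 3(q_F) = 0.
Rearranging gives the reaction functions q_F = (149 - 3q_H)/8 and q_H = (271 - 3q_F)/12.
Solving the pair: q_F = 325/29, q_H = 1721/87.
Total output Q = 30.9885, so price P = 295 - 3·30.9885 = 202.0345.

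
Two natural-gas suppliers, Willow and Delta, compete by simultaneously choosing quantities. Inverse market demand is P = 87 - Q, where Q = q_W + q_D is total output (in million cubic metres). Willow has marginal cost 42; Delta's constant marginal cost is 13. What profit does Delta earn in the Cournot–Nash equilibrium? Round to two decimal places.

1178.78

Willow's profit: π_W = (87 - Q)q_W - (42q_W). Setting ∂π_W/∂q_W = 0: 45 - 2q_W - (q_D) = 0.
Delta's profit: π_D = (87 - Q)q_D - (13q_D). Setting ∂π_D/∂q_D = 0: 74 - 2q_D - (q_W) = 0.
Rearranging gives the reaction functions q_W = (45 - q_D)/2 and q_D = (74 - q_W)/2.
Substituting one into the other gives q_W = 16/3 and q_D = 103/3.
Price P = 87 - 119/3 = 142/3.
Delta's profit: (142/3 - 13)·(103/3) = 1178.7778.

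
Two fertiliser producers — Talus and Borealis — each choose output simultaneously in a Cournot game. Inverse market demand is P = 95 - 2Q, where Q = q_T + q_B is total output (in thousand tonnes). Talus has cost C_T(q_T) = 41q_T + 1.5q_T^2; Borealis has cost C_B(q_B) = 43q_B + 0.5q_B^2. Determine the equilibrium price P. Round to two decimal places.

67.77

Talus's profit: π_T = (95 - 2Q)q_T - (41q_T + (3/2)q_T²). Setting ∂π_T/∂q_T = 0: 54 - 7q_T - 2(q_B) = 0.
Borealis's first-order condition: 52 - 5q_B - 2(q_T) = 0.
Rearranging gives the reaction functions q_T = (54 - 2q_B)/7 and q_B = (52 - 2q_T)/5.
Substituting one into the other gives q_T = 166/31 and q_B = 256/31.
Total output Q = 422/31, so price P = 95 - 2·(422/31) = 67.7742.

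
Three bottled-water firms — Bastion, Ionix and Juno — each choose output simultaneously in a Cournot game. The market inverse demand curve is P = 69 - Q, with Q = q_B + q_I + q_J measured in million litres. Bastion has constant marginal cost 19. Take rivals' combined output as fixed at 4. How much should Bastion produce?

23

With rivals' combined output fixed at 4, Bastion's profit is π_B = (69 - 4 - q_B)q_B - (19q_B) = (65 - q_B)q_B - (19q_B).
∂π_B/∂q_B = 46 - 2q_B = 0, so q_B = 23.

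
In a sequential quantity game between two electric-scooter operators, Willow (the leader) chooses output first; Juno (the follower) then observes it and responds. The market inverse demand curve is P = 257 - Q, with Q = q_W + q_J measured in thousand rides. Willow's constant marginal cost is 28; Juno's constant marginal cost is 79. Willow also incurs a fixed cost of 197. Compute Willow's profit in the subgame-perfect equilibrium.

Solve by backward induction. Given q_W, the follower Juno maximises π_J = (257 - q_W - q_J)q_J - 79q_J.
∂π_J/∂q_J = 178 - q_W - 2q_J = 0 gives the reaction function q_J = (178 - q_W)/2.
The leader anticipates this reaction. Substituting into P = 257 - Q gives P = 168 - (1/2)q_W, so π_W = (168 - (1/2)q_W)q_W - 28q_W.
Maximising: ∂π_W/∂q_W = 140 - q_W = 0, giving q_W = 140.
Then q_J = (178 - 140)/2 = 19.
Price P = 257 - 159 = 98.
Willow's profit: (98 - 28)·140 - 197 = 9603.

9603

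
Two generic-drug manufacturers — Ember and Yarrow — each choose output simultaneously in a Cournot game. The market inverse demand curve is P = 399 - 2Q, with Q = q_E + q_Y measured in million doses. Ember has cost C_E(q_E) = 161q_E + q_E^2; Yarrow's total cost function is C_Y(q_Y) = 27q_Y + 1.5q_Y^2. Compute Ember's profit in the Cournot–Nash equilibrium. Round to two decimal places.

Ember's profit: π_E = (399 - 2Q)q_E - (161q_E + q_E²). Setting ∂π_E/∂q_E = 0: 238 - 6q_E - 2(q_Y) = 0.
Yarrow's profit: π_Y = (399 - 2Q)q_Y - (27q_Y + (3/2)q_Y²). Setting ∂π_Y/∂q_Y = 0: 372 - 7q_Y - 2(q_E) = 0.
Rearranging gives the reaction functions q_E = (238 - 2q_Y)/6 and q_Y = (372 - 2q_E)/7.
Substituting one into the other gives q_E = 461/19 and q_Y = 878/19.
Price P = 399 - 2·(1339/19) = 258.0526.
Ember's profit: 258.0526·(461/19) - 161·(461/19) - (461/19)² = 1766.1025.

1766.10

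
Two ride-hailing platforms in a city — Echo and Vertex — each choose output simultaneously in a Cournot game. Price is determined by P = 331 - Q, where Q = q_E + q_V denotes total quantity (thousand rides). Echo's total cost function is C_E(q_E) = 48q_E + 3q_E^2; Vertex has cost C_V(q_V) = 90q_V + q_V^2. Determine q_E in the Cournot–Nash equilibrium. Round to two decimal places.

28.74

Echo's profit: π_E = (331 - Q)q_E - (48q_E + 3q_E²). Setting ∂π_E/∂q_E = 0: 283 - 8q_E - (q_V) = 0.
Vertex's first-order condition: 241 - 4q_V - (q_E) = 0.
Best responses: q_E = (283 - q_V)/8, q_V = (241 - q_E)/4.
Substituting one into the other gives q_E = 891/31 and q_V = 1645/31.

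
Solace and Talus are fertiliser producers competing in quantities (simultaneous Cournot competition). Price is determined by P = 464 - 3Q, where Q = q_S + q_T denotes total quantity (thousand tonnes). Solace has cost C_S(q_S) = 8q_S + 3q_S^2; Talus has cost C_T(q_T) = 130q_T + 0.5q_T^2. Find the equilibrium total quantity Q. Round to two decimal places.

Solace's profit: π_S = (464 - 3Q)q_S - (8q_S + 3q_S²). Setting ∂π_S/∂q_S = 0: 456 - 12q_S - 3(q_T) = 0.
Talus's first-order condition: 334 - 7q_T - 3(q_S) = 0.
So q_S = (456 - 3q_T)/12 and q_T = (334 - 3q_S)/7.
Substituting one into the other gives q_S = 146/5 and q_T = 176/5.
Total output Q = 146/5 + 176/5 = 322/5.

64.40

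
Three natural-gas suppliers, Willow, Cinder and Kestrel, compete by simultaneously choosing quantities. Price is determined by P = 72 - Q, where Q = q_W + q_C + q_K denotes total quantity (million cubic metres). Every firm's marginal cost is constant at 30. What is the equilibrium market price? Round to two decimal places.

A representative firm's profit is π_i = q_i(72 - Q) - 30q_i.
Setting ∂π_i/∂q_i = 0 with rivals' quantities fixed: 42 - 2q_i - Σ_{j≠i} q_j = 0.
By symmetry each firm produces the same amount; substituting Σ_{j≠i} q_j = 2q_i yields q_i = 42/4 = 21/2.
Total output Q = 63/2, so price P = 72 - 63/2 = 81/2.

40.50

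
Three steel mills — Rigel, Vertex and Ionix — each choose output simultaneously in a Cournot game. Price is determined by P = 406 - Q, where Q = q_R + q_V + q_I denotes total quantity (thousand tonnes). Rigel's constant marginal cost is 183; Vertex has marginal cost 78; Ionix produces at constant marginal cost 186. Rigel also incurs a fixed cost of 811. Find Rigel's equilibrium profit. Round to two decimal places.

104.06

Rigel's profit: π_R = (406 - Q)q_R - (183q_R). Setting ∂π_R/∂q_R = 0: 223 - 2q_R - (q_V + q_I) = 0.
Vertex's first-order condition: 328 - 2q_V - (q_R + q_I) = 0.
Ionix's profit: π_I = (406 - Q)q_I - (186q_I). Setting ∂π_I/∂q_I = 0: 220 - 2q_I - (q_R + q_V) = 0.
Adding the 3 conditions: 771 − 2Q − 2Q = 0, i.e. Q = 771/4.
Back-substituting: q_R = (223 − 771/4) = 121/4, q_V = (328 − 771/4) = 541/4, q_I = (220 − 771/4) = 109/4.
Price P = 406 - 771/4 = 853/4.
Rigel's profit: (853/4 - 183)·(121/4) - 811 = 1665/16.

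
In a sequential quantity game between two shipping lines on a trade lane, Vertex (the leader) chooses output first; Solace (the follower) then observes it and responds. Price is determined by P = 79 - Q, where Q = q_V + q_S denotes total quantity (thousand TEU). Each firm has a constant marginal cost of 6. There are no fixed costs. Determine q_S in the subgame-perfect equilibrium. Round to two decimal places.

Solve by backward induction. Given q_V, the follower Solace maximises π_S = (79 - q_V - q_S)q_S - 6q_S.
∂π_S/∂q_S = 73 - q_V - 2q_S = 0 gives the reaction function q_S = (73 - q_V)/2.
Vertex substitutes q_S(q_V) into its own profit: π_V = q_V(79 - q_V - (73 - q_V)/2) - 6q_V = (85/2 - (1/2)q_V)q_V - 6q_V.
The leader's first-order condition 73/2 - q_V = 0 yields q_V = 73/2.
Then q_S = (73 - 73/2)/2 = 73/4.

18.25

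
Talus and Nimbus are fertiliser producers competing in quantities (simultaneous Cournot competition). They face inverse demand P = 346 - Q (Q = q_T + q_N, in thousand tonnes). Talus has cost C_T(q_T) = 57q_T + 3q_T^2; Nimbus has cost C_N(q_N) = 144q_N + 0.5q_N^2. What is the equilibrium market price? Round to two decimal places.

Talus's profit: π_T = (346 - Q)q_T - (57q_T + 3q_T²). Setting ∂π_T/∂q_T = 0: 289 - 8q_T - (q_N) = 0.
Nimbus's first-order condition: 202 - 3q_N - (q_T) = 0.
Rearranging gives the reaction functions q_T = (289 - q_N)/8 and q_N = (202 - q_T)/3.
Solving the pair: q_T = 665/23, q_N = 1327/23.
Total output Q = 1992/23, so price P = 346 - 1992/23 = 259.3913.

259.39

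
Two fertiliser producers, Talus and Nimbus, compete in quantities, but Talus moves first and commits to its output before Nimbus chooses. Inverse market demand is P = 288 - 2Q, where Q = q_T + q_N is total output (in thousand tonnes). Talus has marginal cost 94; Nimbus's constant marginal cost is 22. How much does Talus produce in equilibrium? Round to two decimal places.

Solve by backward induction. Given q_T, the follower Nimbus maximises π_N = (288 - 2q_T - 2q_N)q_N - 22q_N.
∂π_N/∂q_N = 266 - 2q_T - 4q_N = 0 gives the reaction function q_N = (266 - 2q_T)/4.
The leader anticipates this reaction. Substituting into P = 288 - 2Q gives P = 155 - q_T, so π_T = (155 - q_T)q_T - 94q_T.
Maximising: ∂π_T/∂q_T = 61 - 2q_T = 0, giving q_T = 61/2.
Then q_N = (266 - 2·(61/2))/4 = 205/4.

30.50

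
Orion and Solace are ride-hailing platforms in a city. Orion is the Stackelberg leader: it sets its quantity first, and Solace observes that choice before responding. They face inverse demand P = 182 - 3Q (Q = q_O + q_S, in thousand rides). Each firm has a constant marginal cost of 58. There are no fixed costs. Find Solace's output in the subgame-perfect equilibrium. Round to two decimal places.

Solve by backward induction. Given q_O, the follower Solace maximises π_S = (182 - 3q_O - 3q_S)q_S - 58q_S.
Setting the follower's marginal profit to zero, 124 - 3q_O - 6q_S = 0, i.e. q_S = (124 - 3q_O)/6.
Orion substitutes q_S(q_O) into its own profit: π_O = q_O(182 - 3q_O - (124 - 3q_O)/2) - 58q_O = (120 - (3/2)q_O)q_O - 58q_O.
Maximising: ∂π_O/∂q_O = 62 - 3q_O = 0, giving q_O = 62/3.
Then q_S = (124 - 3·(62/3))/6 = 31/3.

10.33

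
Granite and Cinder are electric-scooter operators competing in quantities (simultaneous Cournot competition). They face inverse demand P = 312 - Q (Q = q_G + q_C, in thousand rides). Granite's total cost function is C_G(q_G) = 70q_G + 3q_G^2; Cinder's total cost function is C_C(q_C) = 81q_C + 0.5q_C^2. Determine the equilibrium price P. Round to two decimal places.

Granite's profit: π_G = (312 - Q)q_G - (70q_G + 3q_G²). Setting ∂π_G/∂q_G = 0: 242 - 8q_G - (q_C) = 0.
Cinder's first-order condition: 231 - 3q_C - (q_G) = 0.
So q_G = (242 - q_C)/8 and q_C = (231 - q_G)/3.
Substituting one into the other gives q_G = 495/23 and q_C = 1606/23.
Total output Q = 91.3478, so price P = 312 - 91.3478 = 220.6522.

220.65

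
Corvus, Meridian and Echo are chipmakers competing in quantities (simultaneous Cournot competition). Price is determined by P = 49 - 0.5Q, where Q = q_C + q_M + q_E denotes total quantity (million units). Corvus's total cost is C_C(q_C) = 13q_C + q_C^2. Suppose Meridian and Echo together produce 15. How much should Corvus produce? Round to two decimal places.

With rivals' combined output fixed at 15, Corvus's profit is π_C = (49 - (1/2)·15 - (1/2)q_C)q_C - (13q_C + q_C²) = (83/2 - (1/2)q_C)q_C - (13q_C + q_C²).
∂π_C/∂q_C = 57/2 - 3q_C = 0, so q_C = 19/2.

9.50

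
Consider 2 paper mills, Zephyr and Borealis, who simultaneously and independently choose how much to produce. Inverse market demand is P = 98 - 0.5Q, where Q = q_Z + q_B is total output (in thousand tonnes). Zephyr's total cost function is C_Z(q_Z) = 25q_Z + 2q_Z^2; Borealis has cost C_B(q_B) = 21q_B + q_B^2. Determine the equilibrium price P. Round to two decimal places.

80.07

Zephyr's profit: π_Z = (98 - 0.5Q)q_Z - (25q_Z + 2q_Z²). Setting ∂π_Z/∂q_Z = 0: 73 - 5q_Z - (1/2)(q_B) = 0.
Borealis's first-order condition: 77 - 3q_B - (1/2)(q_Z) = 0.
Rearranging gives the reaction functions q_Z = (73 - (1/2)q_B)/5 and q_B = (77 - (1/2)q_Z)/3.
Solving the pair: q_Z = 722/59, q_B = 1394/59.
Total output Q = 35.8644, so price P = 98 - (1/2)·35.8644 = 80.0678.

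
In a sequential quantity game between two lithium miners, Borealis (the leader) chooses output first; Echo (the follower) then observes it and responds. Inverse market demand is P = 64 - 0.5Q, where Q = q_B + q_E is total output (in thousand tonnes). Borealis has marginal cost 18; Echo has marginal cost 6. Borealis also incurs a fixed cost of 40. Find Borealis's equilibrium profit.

The follower Echo best-responds to any q_B: π_E = (64 - 0.5Q)q_E - 6q_E.
Setting the follower's marginal profit to zero, 58 - (1/2)q_B - q_E = 0, i.e. q_E = (58 - (1/2)q_B).
The leader anticipates this reaction. Substituting into P = 64 - 0.5Q gives P = 35 - (1/4)q_B, so π_B = (35 - (1/4)q_B)q_B - 18q_B.
Leader FOC: 17 - (1/2)q_B = 0, so q_B = 34.
Then q_E = (58 - (1/2)·34) = 41.
Price P = 64 - (1/2)·75 = 53/2.
Borealis's profit: (53/2 - 18)·34 - 40 = 249.

249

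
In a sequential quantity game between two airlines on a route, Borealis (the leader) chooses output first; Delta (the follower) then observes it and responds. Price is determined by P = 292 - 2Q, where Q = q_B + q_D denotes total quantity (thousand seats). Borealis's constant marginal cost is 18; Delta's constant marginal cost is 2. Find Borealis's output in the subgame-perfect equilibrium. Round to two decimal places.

64.50

Solve by backward induction. Given q_B, the follower Delta maximises π_D = (292 - 2q_B - 2q_D)q_D - 2q_D.
Setting the follower's marginal profit to zero, 290 - 2q_B - 4q_D = 0, i.e. q_D = (290 - 2q_B)/4.
The leader anticipates this reaction. Substituting into P = 292 - 2Q gives P = 147 - q_B, so π_B = (147 - q_B)q_B - 18q_B.
Leader FOC: 129 - 2q_B = 0, so q_B = 129/2.
Then q_D = (290 - 2·(129/2))/4 = 161/4.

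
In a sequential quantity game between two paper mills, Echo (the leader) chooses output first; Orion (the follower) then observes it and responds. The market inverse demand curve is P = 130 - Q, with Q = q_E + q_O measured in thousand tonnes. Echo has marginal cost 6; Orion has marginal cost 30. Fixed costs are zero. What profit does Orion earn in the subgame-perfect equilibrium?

The follower Orion best-responds to any q_E: π_O = (130 - Q)q_O - 30q_O.
∂π_O/∂q_O = 100 - q_E - 2q_O = 0 gives the reaction function q_O = (100 - q_E)/2.
Echo substitutes q_O(q_E) into its own profit: π_E = q_E(130 - q_E - (100 - q_E)/2) - 6q_E = (80 - (1/2)q_E)q_E - 6q_E.
Maximising: ∂π_E/∂q_E = 74 - q_E = 0, giving q_E = 74.
Then q_O = (100 - 74)/2 = 13.
Price P = 130 - 87 = 43.
Orion's profit: (43 - 30)·13 = 169.

169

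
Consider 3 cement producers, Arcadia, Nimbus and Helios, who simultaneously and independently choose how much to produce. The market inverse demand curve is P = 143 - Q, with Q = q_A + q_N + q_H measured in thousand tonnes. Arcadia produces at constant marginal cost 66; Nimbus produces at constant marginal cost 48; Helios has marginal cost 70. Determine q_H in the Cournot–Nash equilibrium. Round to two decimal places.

Arcadia's profit: π_A = (143 - Q)q_A - (66q_A). Setting ∂π_A/∂q_A = 0: 77 - 2q_A - (q_N + q_H) = 0.
Nimbus's profit: π_N = (143 - Q)q_N - (48q_N). Setting ∂π_N/∂q_N = 0: 95 - 2q_N - (q_A + q_H) = 0.
Helios's profit: π_H = (143 - Q)q_H - (70q_H). Setting ∂π_H/∂q_H = 0: 73 - 2q_H - (q_A + q_N) = 0.
Adding the 3 first-order conditions: 245 − 4Q = 0, so Q = 245/4.
Back-substituting: q_A = (77 − 245/4) = 63/4, q_N = (95 − 245/4) = 135/4, q_H = (73 − 245/4) = 47/4.

11.75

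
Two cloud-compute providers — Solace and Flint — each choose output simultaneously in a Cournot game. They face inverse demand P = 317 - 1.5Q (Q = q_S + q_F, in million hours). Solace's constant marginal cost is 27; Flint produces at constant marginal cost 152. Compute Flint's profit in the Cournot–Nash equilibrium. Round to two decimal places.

Solace's profit: π_S = (317 - 1.5Q)q_S - (27q_S). Setting ∂π_S/∂q_S = 0: 290 - 3q_S - (3/2)(q_F) = 0.
Flint's first-order condition: 165 - 3q_F - (3/2)(q_S) = 0.
So q_S = (290 - (3/2)q_F)/3 and q_F = (165 - (3/2)q_S)/3.
Substituting one into the other gives q_S = 830/9 and q_F = 80/9.
Price P = 317 - (3/2)·(910/9) = 496/3.
Flint's profit: (496/3 - 152)·(80/9) = 118.5185.

118.52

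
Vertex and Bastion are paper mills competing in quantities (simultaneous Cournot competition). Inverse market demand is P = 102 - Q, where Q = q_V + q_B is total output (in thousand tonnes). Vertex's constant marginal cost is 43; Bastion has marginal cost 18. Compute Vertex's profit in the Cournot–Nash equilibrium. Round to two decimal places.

128.44

Vertex's profit: π_V = (102 - Q)q_V - (43q_V). Setting ∂π_V/∂q_V = 0: 59 - 2q_V - (q_B) = 0.
Bastion's profit: π_B = (102 - Q)q_B - (18q_B). Setting ∂π_B/∂q_B = 0: 84 - 2q_B - (q_V) = 0.
Rearranging gives the reaction functions q_V = (59 - q_B)/2 and q_B = (84 - q_V)/2.
Solving the pair: q_V = 34/3, q_B = 109/3.
Price P = 102 - 143/3 = 163/3.
Vertex's profit: (163/3 - 43)·(34/3) = 1156/9.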